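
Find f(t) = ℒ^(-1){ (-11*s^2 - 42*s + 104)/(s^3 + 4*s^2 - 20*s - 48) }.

f(t) = -4*exp(4*t) - 6*exp(-2*t) - exp(-6*t)

Factor the denominator: s^3 + 4*s^2 - 20*s - 48 = (s - 4)*(s + 2)*(s + 6).
Partial fraction decomposition gives [-6/(s + 2)] + [-4/(s - 4)] + [-1/(s + 6)].
Invert each term: -6/(s + 2) ↔ -6e^(-2t); -4/(s - 4) ↔ -4e^(4t); -1/(s + 6) ↔ -e^(-6t).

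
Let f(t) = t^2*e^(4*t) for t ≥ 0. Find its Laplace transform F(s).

F(s) = 2/(s - 4)^3

L{e^(4t)} = 1/(s - 4).
Then apply L{t^2·g(t)} = (-1)^2 d^2/ds^2[G(s)] with G(s) = 1/(s - 4):
differentiating 2 times and applying the sign gives 2/(s - 4)^3.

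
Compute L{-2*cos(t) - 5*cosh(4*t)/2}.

By linearity of the Laplace transform, transform each term separately.
(-5/2)·[L{cosh(4t)} = s/(s^2 - 16)]; (-2)·[L{cos(t)} = s/(s^2 + 1)].

-2*s/(s^2 + 1) - 5*s/(2*(s^2 - 16))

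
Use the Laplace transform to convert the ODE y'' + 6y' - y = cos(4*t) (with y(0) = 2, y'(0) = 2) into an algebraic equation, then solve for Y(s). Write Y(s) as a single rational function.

Apply the Laplace transform to the equation.
With L{y''} = s^2 Y - s·y(0) - y'(0) and L{y'} = sY - y(0), with y(0) = 2, y'(0) = 2: the LHS transforms to (s^2 + 6*s - 1)Y - (2*s + 14).
The right side is L{cos(4*t)} = s/(s^2 + 16).
So (s^2 + 6*s - 1)Y = s/(s^2 + 16) + (2*s + 14).
Isolate Y and clear denominators.

Y(s) = (2*s^3 + 14*s^2 + 33*s + 224)/(s^4 + 6*s^3 + 15*s^2 + 96*s - 16)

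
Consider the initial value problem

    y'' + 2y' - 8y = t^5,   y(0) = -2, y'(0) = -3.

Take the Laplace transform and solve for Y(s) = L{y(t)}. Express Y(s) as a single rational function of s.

Apply the Laplace transform to the equation.
The derivative rules (L{y''} = s^2 Y - s·y(0) - y'(0) and L{y'} = sY - y(0), with y(0) = -2, y'(0) = -3) turn the left side into (s^2 + 2*s - 8)Y - (-2*s - 7).
The right side is L{t^5} = 120/s^6.
So (s^2 + 2*s - 8)Y = 120/s^6 + (-2*s - 7).
Solve for Y(s) and write it as one ratio of polynomials.

Y(s) = (-2*s^7 - 7*s^6 + 120)/(s^8 + 2*s^7 - 8*s^6)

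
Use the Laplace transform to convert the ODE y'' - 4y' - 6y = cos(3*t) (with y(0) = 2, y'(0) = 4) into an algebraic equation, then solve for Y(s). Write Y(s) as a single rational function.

Y(s) = (2*s^3 - 4*s^2 + 19*s - 36)/(s^4 - 4*s^3 + 3*s^2 - 36*s - 54)

Laplace-transform each side.
Using L{y''} = s^2 Y - s·y(0) - y'(0) and L{y'} = sY - y(0), with y(0) = 2, y'(0) = 4, the left side becomes (s^2 - 4*s - 6)Y - (2*s - 4).
The right side is L{cos(3*t)} = s/(s^2 + 9).
So (s^2 - 4*s - 6)Y = s/(s^2 + 9) + (2*s - 4).
Isolate Y and clear denominators.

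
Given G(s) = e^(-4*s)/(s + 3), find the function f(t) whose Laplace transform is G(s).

f(t) = Heaviside(t - 4)*(exp(-3*t + 12))

The factor e^(-4s) signals a time shift by c = 4 (second shifting theorem).
L{e^(-3t)} = 1/(s + 3), so L^-1{1/(s + 3)} = e^(-3*t).
Hence the inverse is u(t - 4) times that function evaluated at t - 4.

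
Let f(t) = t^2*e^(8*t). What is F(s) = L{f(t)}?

L{e^(8t)} = 1/(s - 8).
Then apply L{t^2·g(t)} = (-1)^2 d^2/ds^2[G(s)] with G(s) = 1/(s - 8):
differentiating 2 times and applying the sign gives 2/(s - 8)^3.

F(s) = 2/(s - 8)^3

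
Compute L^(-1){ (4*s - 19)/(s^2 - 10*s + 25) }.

Factor the denominator: s^2 - 10*s + 25 = (s - 5)^2.
Partial fraction decomposition gives [4/(s - 5)] + [(s - 5)^(-2)].
Invert each term: 4/(s - 5) ↔ 4e^(5t); 1/(s - 5)^2 ↔ t·e^(5t).

t*exp(5*t) + 4*exp(5*t)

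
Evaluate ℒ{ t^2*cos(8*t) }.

2*s*(s^2 - 192)/(s^2 + 64)^3

L{cos(8t)} = s/(s^2 + 64).
Then apply L{t^2·g(t)} = (-1)^2 d^2/ds^2[G(s)] with G(s) = s/(s^2 + 64):
differentiating 2 times and applying the sign gives 2*s*(s^2 - 192)/(s^2 + 64)^3.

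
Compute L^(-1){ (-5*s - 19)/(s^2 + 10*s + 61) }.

Complete the square in the denominator: s^2 + 10*s + 61 = (s + 5)^2 + 6^2.
Split the numerator to match: -5*s - 19 = -5·(s + 5) + 1·6.
Invert each term: -5·(s + 5)/((s + 5)^2 + 36) ↔ -5e^(-5t)cos(6t); 1·6/((s + 5)^2 + 36) ↔ e^(-5t)sin(6t).

exp(-5*t)*sin(6*t) - 5*exp(-5*t)*cos(6*t)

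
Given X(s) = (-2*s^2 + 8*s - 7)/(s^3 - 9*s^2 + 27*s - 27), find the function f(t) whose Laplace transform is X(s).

f(t) = -t^2*exp(3*t)/2 - 4*t*exp(3*t) - 2*exp(3*t)

Factor the denominator: s^3 - 9*s^2 + 27*s - 27 = (s - 3)^3.
Partial fraction decomposition gives [-2/(s - 3)] + [-4/(s - 3)^2] + [-1/(s - 3)^3].
Invert each term: -2/(s - 3) ↔ -2e^(3t); -4/(s - 3)^2 ↔ -4t·e^(3t); -1/(s - 3)^3 ↔ (-1/2)t^2·e^(3t).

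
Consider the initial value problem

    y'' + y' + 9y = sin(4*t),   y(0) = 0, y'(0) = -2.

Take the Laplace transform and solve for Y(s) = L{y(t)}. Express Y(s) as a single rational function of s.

Y(s) = (-2*s^2 - 28)/(s^4 + s^3 + 25*s^2 + 16*s + 144)

Apply the Laplace transform to the equation.
Using L{y''} = s^2 Y - s·y(0) - y'(0) and L{y'} = sY - y(0), with y(0) = 0, y'(0) = -2, the left side becomes (s^2 + s + 9)Y - (-2).
The right side is L{sin(4*t)} = 4/(s^2 + 16).
So (s^2 + s + 9)Y = 4/(s^2 + 16) + (-2).
Divide through and combine into a single rational function.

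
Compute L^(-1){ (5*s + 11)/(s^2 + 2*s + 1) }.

6*t*exp(-t) + 5*exp(-t)

Factor the denominator: s^2 + 2*s + 1 = (s + 1)^2.
Partial fraction decomposition gives [5/(s + 1)] + [6/(s + 1)^2].
Invert each term: 5/(s + 1) ↔ 5e^(-t); 6/(s + 1)^2 ↔ 6t·e^(-t).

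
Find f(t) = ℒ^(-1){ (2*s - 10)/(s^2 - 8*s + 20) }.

f(t) = -exp(4*t)*sin(2*t) + 2*exp(4*t)*cos(2*t)

Complete the square in the denominator: s^2 - 8*s + 20 = (s - 4)^2 + 2^2.
Split the numerator to match: 2*s - 10 = 2·(s - 4) - 1·2.
Invert each term: 2·(s - 4)/((s - 4)^2 + 4) ↔ 2e^(4t)cos(2t); -1·2/((s - 4)^2 + 4) ↔ -e^(4t)sin(2t).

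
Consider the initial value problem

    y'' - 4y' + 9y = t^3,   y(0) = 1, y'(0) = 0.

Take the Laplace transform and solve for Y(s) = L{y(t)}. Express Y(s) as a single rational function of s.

Apply the Laplace transform to the equation.
Using L{y''} = s^2 Y - s·y(0) - y'(0) and L{y'} = sY - y(0), with y(0) = 1, y'(0) = 0, the left side becomes (s^2 - 4*s + 9)Y - (s - 4).
The right side is L{t^3} = 6/s^4.
So (s^2 - 4*s + 9)Y = 6/s^4 + (s - 4).
Divide through and combine into a single rational function.

Y(s) = (s^5 - 4*s^4 + 6)/(s^6 - 4*s^5 + 9*s^4)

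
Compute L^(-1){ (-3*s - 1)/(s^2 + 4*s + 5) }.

5*exp(-2*t)*sin(t) - 3*exp(-2*t)*cos(t)

Complete the square in the denominator: s^2 + 4*s + 5 = (s + 2)^2 + 1^2.
Split the numerator to match: -3*s - 1 = -3·(s + 2) + 5·1.
Invert each term: -3·(s + 2)/((s + 2)^2 + 1) ↔ -3e^(-2t)cos(t); 5·1/((s + 2)^2 + 1) ↔ 5e^(-2t)sin(t).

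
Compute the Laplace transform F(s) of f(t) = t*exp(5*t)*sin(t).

F(s) = 2*(s - 5)/(s^2 - 10*s + 26)^2

L{sin(t)} = 1/(s^2 + 1).
Multiplying by e^(5t) shifts s → s - 5, so L{exp(5*t)*sin(t)} = 1/((s - 5)^2 + 1).
Then apply L{t·g(t)} = -d/ds[G(s)] with G(s) = 1/((s - 5)^2 + 1):
differentiating 1 time and applying the sign gives 2*(s - 5)/(s^2 - 10*s + 26)^2.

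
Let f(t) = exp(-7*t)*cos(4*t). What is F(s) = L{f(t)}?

L{cos(4t)} = s/(s^2 + 16).
By the first shifting theorem, multiplying by e^(-7t) replaces s with s + 7.

F(s) = (s + 7)/((s + 7)^2 + 16)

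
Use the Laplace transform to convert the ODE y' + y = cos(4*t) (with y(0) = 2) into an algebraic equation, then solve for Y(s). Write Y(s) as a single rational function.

Y(s) = (2*s^2 + s + 32)/(s^3 + s^2 + 16*s + 16)

Laplace-transform each side.
Using L{y'} = sY - y(0) = sY - 2, the left side becomes (s + 1)Y - (2).
The right side is L{cos(4*t)} = s/(s^2 + 16).
So (s + 1)Y = s/(s^2 + 16) + (2).
Solve for Y(s) and write it as one ratio of polynomials.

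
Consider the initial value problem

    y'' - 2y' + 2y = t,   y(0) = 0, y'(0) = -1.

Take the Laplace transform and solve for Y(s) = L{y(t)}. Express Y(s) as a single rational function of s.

Take the Laplace transform of both sides.
The derivative rules (L{y''} = s^2 Y - s·y(0) - y'(0) and L{y'} = sY - y(0), with y(0) = 0, y'(0) = -1) turn the left side into (s^2 - 2*s + 2)Y - (-1).
The right side is L{t} = s^(-2).
So (s^2 - 2*s + 2)Y = s^(-2) + (-1).
Divide through and combine into a single rational function.

Y(s) = (-s^2 + 1)/(s^4 - 2*s^3 + 2*s^2)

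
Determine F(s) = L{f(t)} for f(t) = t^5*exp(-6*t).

F(s) = 120/(s + 6)^6

L{t^5} = 5!/s^6 = 120/s^6.
By the first shifting theorem, multiplying by e^(-6t) replaces s with s + 6.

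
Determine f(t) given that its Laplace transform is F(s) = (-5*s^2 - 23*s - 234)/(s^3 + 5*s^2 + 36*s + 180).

Factor the denominator: s^3 + 5*s^2 + 36*s + 180 = (s + 5)*(s^2 + 36).
Partial fraction decomposition gives [-4/(s + 5)] + [-s/(s^2 + 36)] + [-18/(s^2 + 36)].
Invert each term: -4/(s + 5) ↔ -4e^(-5t); -1·s/(s^2 + 36) ↔ -cos(6t); -3·6/(s^2 + 36) ↔ -3sin(6t).

f(t) = -3*sin(6*t) - cos(6*t) - 4*exp(-5*t)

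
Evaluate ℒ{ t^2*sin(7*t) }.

L{sin(7t)} = 7/(s^2 + 49).
Then apply L{t^2·g(t)} = (-1)^2 d^2/ds^2[G(s)] with G(s) = 7/(s^2 + 49):
differentiating 2 times and applying the sign gives 14*(3*s^2 - 49)/(s^2 + 49)^3.

14*(3*s^2 - 49)/(s^2 + 49)^3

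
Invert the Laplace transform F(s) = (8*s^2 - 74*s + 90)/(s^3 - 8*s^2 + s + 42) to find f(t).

Factor the denominator: s^3 - 8*s^2 + s + 42 = (s - 7)*(s - 3)*(s + 2).
Partial fraction decomposition gives [-1/(s - 7)] + [3/(s - 3)] + [6/(s + 2)].
Invert each term: -1/(s - 7) ↔ -e^(7t); 3/(s - 3) ↔ 3e^(3t); 6/(s + 2) ↔ 6e^(-2t).

f(t) = -exp(7*t) + 3*exp(3*t) + 6*exp(-2*t)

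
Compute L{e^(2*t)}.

1/(s - 2)

L{e^(2t)} = 1/(s - 2).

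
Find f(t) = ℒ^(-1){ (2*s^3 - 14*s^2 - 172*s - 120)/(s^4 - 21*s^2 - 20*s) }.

Factor the denominator: s^4 - 21*s^2 - 20*s = s*(s - 5)*(s + 1)*(s + 4).
Partial fraction decomposition gives [-2/(s + 4)] + [-4/(s - 5)] + [2/(s + 1)] + [6/s].
Invert each term: -2/(s + 4) ↔ -2e^(-4t); -4/(s - 5) ↔ -4e^(5t); 2/(s + 1) ↔ 2e^(-t); 6/(s - 0) ↔ 6e^(0t).

f(t) = -4*exp(5*t) + 6 + 2*exp(-t) - 2*exp(-4*t)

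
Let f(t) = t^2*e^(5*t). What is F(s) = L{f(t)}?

F(s) = 2/(s - 5)^3

L{e^(5t)} = 1/(s - 5).
Then apply L{t^2·g(t)} = (-1)^2 d^2/ds^2[G(s)] with G(s) = 1/(s - 5):
differentiating 2 times and applying the sign gives 2/(s - 5)^3.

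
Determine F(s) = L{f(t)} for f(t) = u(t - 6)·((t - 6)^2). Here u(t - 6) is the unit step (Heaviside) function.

By the second shifting theorem, L{u(t - c)·g(t - c)} = e^(-cs)·G(s) with c = 6 and G(s) = L{g(t)}.
L{t^2} = 2!/s^3 = 2/s^3.

F(s) = 2*exp(-6*s)/s^3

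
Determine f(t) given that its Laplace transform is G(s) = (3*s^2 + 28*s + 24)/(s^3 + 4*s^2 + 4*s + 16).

Factor the denominator: s^3 + 4*s^2 + 4*s + 16 = (s + 4)*(s^2 + 4).
Partial fraction decomposition gives [-2/(s + 4)] + [5*s/(s^2 + 4)] + [8/(s^2 + 4)].
Invert each term: -2/(s + 4) ↔ -2e^(-4t); 5·s/(s^2 + 4) ↔ 5cos(2t); 4·2/(s^2 + 4) ↔ 4sin(2t).

f(t) = 4*sin(2*t) + 5*cos(2*t) - 2*exp(-4*t)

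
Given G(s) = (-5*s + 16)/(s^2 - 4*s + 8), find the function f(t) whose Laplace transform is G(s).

Complete the square in the denominator: s^2 - 4*s + 8 = (s - 2)^2 + 2^2.
Split the numerator to match: -5*s + 16 = -5·(s - 2) + 3·2.
Invert each term: -5·(s - 2)/((s - 2)^2 + 4) ↔ -5e^(2t)cos(2t); 3·2/((s - 2)^2 + 4) ↔ 3e^(2t)sin(2t).

f(t) = 3*exp(2*t)*sin(2*t) - 5*exp(2*t)*cos(2*t)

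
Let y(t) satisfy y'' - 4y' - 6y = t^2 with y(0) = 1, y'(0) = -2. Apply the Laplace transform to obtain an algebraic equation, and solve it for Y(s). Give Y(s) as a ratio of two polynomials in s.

Transform both sides with L{·}.
With L{y''} = s^2 Y - s·y(0) - y'(0) and L{y'} = sY - y(0), with y(0) = 1, y'(0) = -2: the LHS transforms to (s^2 - 4*s - 6)Y - (s - 6).
The right side is L{t^2} = 2/s^3.
So (s^2 - 4*s - 6)Y = 2/s^3 + (s - 6).
Divide through and combine into a single rational function.

Y(s) = (s^4 - 6*s^3 + 2)/(s^5 - 4*s^4 - 6*s^3)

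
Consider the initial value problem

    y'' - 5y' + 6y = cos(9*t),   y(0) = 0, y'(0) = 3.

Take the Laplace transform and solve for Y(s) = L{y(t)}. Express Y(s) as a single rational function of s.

Y(s) = (3*s^2 + s + 243)/(s^4 - 5*s^3 + 87*s^2 - 405*s + 486)

Apply the Laplace transform to the equation.
Using L{y''} = s^2 Y - s·y(0) - y'(0) and L{y'} = sY - y(0), with y(0) = 0, y'(0) = 3, the left side becomes (s^2 - 5*s + 6)Y - (3).
The right side is L{cos(9*t)} = s/(s^2 + 81).
So (s^2 - 5*s + 6)Y = s/(s^2 + 81) + (3).
Isolate Y and clear denominators.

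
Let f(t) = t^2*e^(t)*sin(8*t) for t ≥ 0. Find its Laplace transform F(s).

F(s) = 16*(3*s^2 - 6*s - 61)/(s^2 - 2*s + 65)^3

L{sin(8t)} = 8/(s^2 + 64).
Multiplying by e^(t) shifts s → s - 1, so L{e^(t)*sin(8*t)} = 8/((s - 1)^2 + 64).
Then apply L{t^2·g(t)} = (-1)^2 d^2/ds^2[G(s)] with G(s) = 8/((s - 1)^2 + 64):
differentiating 2 times and applying the sign gives 16*(3*s^2 - 6*s - 61)/(s^2 - 2*s + 65)^3.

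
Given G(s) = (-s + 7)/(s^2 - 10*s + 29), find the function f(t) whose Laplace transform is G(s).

f(t) = exp(5*t)*sin(2*t) - exp(5*t)*cos(2*t)

Complete the square in the denominator: s^2 - 10*s + 29 = (s - 5)^2 + 2^2.
Split the numerator to match: -s + 7 = -1·(s - 5) + 1·2.
Invert each term: -1·(s - 5)/((s - 5)^2 + 4) ↔ -e^(5t)cos(2t); 1·2/((s - 5)^2 + 4) ↔ e^(5t)sin(2t).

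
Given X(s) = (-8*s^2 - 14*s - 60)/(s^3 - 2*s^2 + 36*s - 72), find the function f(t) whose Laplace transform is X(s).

f(t) = -3*exp(2*t) - 4*sin(6*t) - 5*cos(6*t)

Factor the denominator: s^3 - 2*s^2 + 36*s - 72 = (s - 2)*(s^2 + 36).
Partial fraction decomposition gives [-3/(s - 2)] + [-5*s/(s^2 + 36)] + [-24/(s^2 + 36)].
Invert each term: -3/(s - 2) ↔ -3e^(2t); -5·s/(s^2 + 36) ↔ -5cos(6t); -4·6/(s^2 + 36) ↔ -4sin(6t).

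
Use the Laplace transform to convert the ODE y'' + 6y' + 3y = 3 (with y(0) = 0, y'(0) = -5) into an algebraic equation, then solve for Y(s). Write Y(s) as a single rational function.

Y(s) = (-5*s + 3)/(s^3 + 6*s^2 + 3*s)

Transform both sides with L{·}.
With L{y''} = s^2 Y - s·y(0) - y'(0) and L{y'} = sY - y(0), with y(0) = 0, y'(0) = -5: the LHS transforms to (s^2 + 6*s + 3)Y - (-5).
The right side is L{3} = 3/s.
So (s^2 + 6*s + 3)Y = 3/s + (-5).
Divide through and combine into a single rational function.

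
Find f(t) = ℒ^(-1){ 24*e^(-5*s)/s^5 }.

The factor e^(-5s) signals a time shift by c = 5 (second shifting theorem).
L{t^4} = 4!/s^5 = 24/s^5, so L^-1{24/s^5} = t^4.
Hence the inverse is u(t - 5) times that function evaluated at t - 5.

f(t) = Heaviside(t - 5)*((t - 5)^4)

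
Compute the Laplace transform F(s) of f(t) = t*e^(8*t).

F(s) = (s - 8)^(-2)

L{e^(8t)} = 1/(s - 8).
Then apply L{t·g(t)} = -d/ds[G(s)] with G(s) = 1/(s - 8):
differentiating 1 time and applying the sign gives (s - 8)^(-2).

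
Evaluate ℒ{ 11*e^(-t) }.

11/(s + 1)

L{11} = 11/s.
By the first shifting theorem, multiplying by e^(-t) replaces s with s + 1.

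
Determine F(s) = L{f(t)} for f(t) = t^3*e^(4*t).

F(s) = 6/(s - 4)^4

L{t^3} = 3!/s^4 = 6/s^4.
By the first shifting theorem, multiplying by e^(4t) replaces s with s - 4.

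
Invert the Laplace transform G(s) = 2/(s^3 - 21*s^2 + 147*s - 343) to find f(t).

f(t) = t^2*exp(7*t)

Rewrite the denominator: s^3 - 21*s^2 + 147*s - 343 = (s - 7)^3.
The form in (s - 7) signals a first-shifting-theorem factor e^(7t).
Since L{t^2} = 2!/s^3 = 2/s^3, the inverse is t^2*e^(7*t).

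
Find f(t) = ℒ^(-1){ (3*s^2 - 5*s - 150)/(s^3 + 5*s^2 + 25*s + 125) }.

f(t) = -5*sin(5*t) + 4*cos(5*t) - exp(-5*t)

Factor the denominator: s^3 + 5*s^2 + 25*s + 125 = (s + 5)*(s^2 + 25).
Partial fraction decomposition gives [-1/(s + 5)] + [4*s/(s^2 + 25)] + [-25/(s^2 + 25)].
Invert each term: -1/(s + 5) ↔ -e^(-5t); 4·s/(s^2 + 25) ↔ 4cos(5t); -5·5/(s^2 + 25) ↔ -5sin(5t).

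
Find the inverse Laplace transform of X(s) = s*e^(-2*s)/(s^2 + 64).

Heaviside(t - 2)*(cos(8*t - 16))

The factor e^(-2s) signals a time shift by c = 2 (second shifting theorem).
L{cos(8t)} = s/(s^2 + 64), so L^-1{s/(s^2 + 64)} = cos(8*t).
Hence the inverse is u(t - 2) times that function evaluated at t - 2.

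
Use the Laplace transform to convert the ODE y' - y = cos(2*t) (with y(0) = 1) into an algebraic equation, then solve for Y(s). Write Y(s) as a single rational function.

Apply the Laplace transform to the equation.
The derivative rules (L{y'} = sY - y(0) = sY - 1) turn the left side into (s - 1)Y - (1).
The right side is L{cos(2*t)} = s/(s^2 + 4).
So (s - 1)Y = s/(s^2 + 4) + (1).
Divide through and combine into a single rational function.

Y(s) = (s^2 + s + 4)/(s^3 - s^2 + 4*s - 4)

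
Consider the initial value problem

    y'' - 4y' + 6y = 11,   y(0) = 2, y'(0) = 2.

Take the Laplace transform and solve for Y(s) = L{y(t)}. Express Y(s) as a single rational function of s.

Transform both sides with L{·}.
With L{y''} = s^2 Y - s·y(0) - y'(0) and L{y'} = sY - y(0), with y(0) = 2, y'(0) = 2: the LHS transforms to (s^2 - 4*s + 6)Y - (2*s - 6).
The right side is L{11} = 11/s.
So (s^2 - 4*s + 6)Y = 11/s + (2*s - 6).
Solve for Y(s) and write it as one ratio of polynomials.

Y(s) = (2*s^2 - 6*s + 11)/(s^3 - 4*s^2 + 6*s)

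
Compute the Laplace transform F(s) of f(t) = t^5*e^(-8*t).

F(s) = 120/(s + 8)^6

L{t^5} = 5!/s^6 = 120/s^6.
By the first shifting theorem, multiplying by e^(-8t) replaces s with s + 8.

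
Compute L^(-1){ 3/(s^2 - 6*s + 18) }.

Rewrite the denominator: s^2 - 6*s + 18 = (s - 3)^2 + 9.
The form in (s - 3) signals a first-shifting-theorem factor e^(3t).
Since L{sin(3t)} = 3/(s^2 + 9), the inverse is e^(3*t)*sin(3*t).

exp(3*t)*sin(3*t)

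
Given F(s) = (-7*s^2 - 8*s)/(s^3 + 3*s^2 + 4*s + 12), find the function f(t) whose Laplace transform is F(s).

f(t) = 2*sin(2*t) - 4*cos(2*t) - 3*exp(-3*t)

Factor the denominator: s^3 + 3*s^2 + 4*s + 12 = (s + 3)*(s^2 + 4).
Partial fraction decomposition gives [-3/(s + 3)] + [-4*s/(s^2 + 4)] + [4/(s^2 + 4)].
Invert each term: -3/(s + 3) ↔ -3e^(-3t); -4·s/(s^2 + 4) ↔ -4cos(2t); 2·2/(s^2 + 4) ↔ 2sin(2t).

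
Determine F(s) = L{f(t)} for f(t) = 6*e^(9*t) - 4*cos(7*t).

Apply the Laplace transform termwise.
(-4)·[L{cos(7t)} = s/(s^2 + 49)]; (6)·[L{e^(9t)} = 1/(s - 9)].

F(s) = -4*s/(s^2 + 49) + 6/(s - 9)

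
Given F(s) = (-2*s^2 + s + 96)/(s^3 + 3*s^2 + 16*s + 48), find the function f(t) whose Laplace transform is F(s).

Factor the denominator: s^3 + 3*s^2 + 16*s + 48 = (s + 3)*(s^2 + 16).
Partial fraction decomposition gives [3/(s + 3)] + [-5*s/(s^2 + 16)] + [16/(s^2 + 16)].
Invert each term: 3/(s + 3) ↔ 3e^(-3t); -5·s/(s^2 + 16) ↔ -5cos(4t); 4·4/(s^2 + 16) ↔ 4sin(4t).

f(t) = 4*sin(4*t) - 5*cos(4*t) + 3*exp(-3*t)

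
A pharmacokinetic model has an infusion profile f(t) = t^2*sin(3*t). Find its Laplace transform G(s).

L{sin(3t)} = 3/(s^2 + 9).
Then apply L{t^2·g(t)} = (-1)^2 d^2/ds^2[H(s)] with H(s) = 3/(s^2 + 9):
differentiating 2 times and applying the sign gives 18*(s^2 - 3)/(s^2 + 9)^3.

G(s) = 18*(s^2 - 3)/(s^2 + 9)^3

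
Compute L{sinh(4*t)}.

L{sinh(4t)} = 4/(s^2 - 16).

4/(s^2 - 16)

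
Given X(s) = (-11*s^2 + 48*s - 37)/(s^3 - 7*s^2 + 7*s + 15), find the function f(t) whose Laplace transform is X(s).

f(t) = -6*exp(5*t) - exp(3*t) - 4*exp(-t)

Factor the denominator: s^3 - 7*s^2 + 7*s + 15 = (s - 5)*(s - 3)*(s + 1).
Partial fraction decomposition gives [-4/(s + 1)] + [-1/(s - 3)] + [-6/(s - 5)].
Invert each term: -4/(s + 1) ↔ -4e^(-t); -1/(s - 3) ↔ -e^(3t); -6/(s - 5) ↔ -6e^(5t).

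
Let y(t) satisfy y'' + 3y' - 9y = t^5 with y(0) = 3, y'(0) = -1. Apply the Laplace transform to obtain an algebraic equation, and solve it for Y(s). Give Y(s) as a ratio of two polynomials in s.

Transform both sides with L{·}.
The derivative rules (L{y''} = s^2 Y - s·y(0) - y'(0) and L{y'} = sY - y(0), with y(0) = 3, y'(0) = -1) turn the left side into (s^2 + 3*s - 9)Y - (3*s + 8).
The right side is L{t^5} = 120/s^6.
So (s^2 + 3*s - 9)Y = 120/s^6 + (3*s + 8).
Divide through and combine into a single rational function.

Y(s) = (3*s^7 + 8*s^6 + 120)/(s^8 + 3*s^7 - 9*s^6)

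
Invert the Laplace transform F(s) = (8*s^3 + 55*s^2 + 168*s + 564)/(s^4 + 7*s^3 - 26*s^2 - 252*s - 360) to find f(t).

Factor the denominator: s^4 + 7*s^3 - 26*s^2 - 252*s - 360 = (s - 6)*(s + 2)*(s + 5)*(s + 6).
Partial fraction decomposition gives [3/(s + 5)] + [-4/(s + 2)] + [5/(s - 6)] + [4/(s + 6)].
Invert each term: 3/(s + 5) ↔ 3e^(-5t); -4/(s + 2) ↔ -4e^(-2t); 5/(s - 6) ↔ 5e^(6t); 4/(s + 6) ↔ 4e^(-6t).

f(t) = 5*exp(6*t) - 4*exp(-2*t) + 3*exp(-5*t) + 4*exp(-6*t)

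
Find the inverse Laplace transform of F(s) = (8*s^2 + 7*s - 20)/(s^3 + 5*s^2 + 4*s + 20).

-4*sin(2*t) + 3*cos(2*t) + 5*exp(-5*t)

Factor the denominator: s^3 + 5*s^2 + 4*s + 20 = (s + 5)*(s^2 + 4).
Partial fraction decomposition gives [5/(s + 5)] + [3*s/(s^2 + 4)] + [-8/(s^2 + 4)].
Invert each term: 5/(s + 5) ↔ 5e^(-5t); 3·s/(s^2 + 4) ↔ 3cos(2t); -4·2/(s^2 + 4) ↔ -4sin(2t).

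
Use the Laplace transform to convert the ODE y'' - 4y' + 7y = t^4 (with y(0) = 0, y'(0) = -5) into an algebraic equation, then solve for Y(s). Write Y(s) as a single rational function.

Y(s) = (-5*s^5 + 24)/(s^7 - 4*s^6 + 7*s^5)

Laplace-transform each side.
The derivative rules (L{y''} = s^2 Y - s·y(0) - y'(0) and L{y'} = sY - y(0), with y(0) = 0, y'(0) = -5) turn the left side into (s^2 - 4*s + 7)Y - (-5).
The right side is L{t^4} = 24/s^5.
So (s^2 - 4*s + 7)Y = 24/s^5 + (-5).
Solve for Y(s) and write it as one ratio of polynomials.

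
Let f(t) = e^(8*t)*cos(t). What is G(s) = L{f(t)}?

L{cos(t)} = s/(s^2 + 1).
By the first shifting theorem, multiplying by e^(8t) replaces s with s - 8.

G(s) = (s - 8)/((s - 8)^2 + 1)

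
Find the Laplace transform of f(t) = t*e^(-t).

(s + 1)^(-2)

L{e^(-t)} = 1/(s + 1).
Then apply L{t·g(t)} = -d/ds[H(s)] with H(s) = 1/(s + 1):
differentiating 1 time and applying the sign gives (s + 1)^(-2).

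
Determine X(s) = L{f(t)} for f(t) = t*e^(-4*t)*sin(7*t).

X(s) = 14*(s + 4)/(s^2 + 8*s + 65)^2

L{sin(7t)} = 7/(s^2 + 49).
Multiplying by e^(-4t) shifts s → s + 4, so L{e^(-4*t)*sin(7*t)} = 7/((s + 4)^2 + 49).
Then apply L{t·g(t)} = -d/ds[G(s)] with G(s) = 7/((s + 4)^2 + 49):
differentiating 1 time and applying the sign gives 14*(s + 4)/(s^2 + 8*s + 65)^2.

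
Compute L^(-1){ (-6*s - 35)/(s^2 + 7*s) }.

Factor the denominator: s^2 + 7*s = s*(s + 7).
Partial fraction decomposition gives [-5/s] + [-1/(s + 7)].
Invert each term: -5/(s - 0) ↔ -5e^(0t); -1/(s + 7) ↔ -e^(-7t).

-5 - exp(-7*t)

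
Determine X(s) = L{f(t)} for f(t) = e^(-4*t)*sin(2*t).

X(s) = 2/((s + 4)^2 + 4)

L{sin(2t)} = 2/(s^2 + 4).
By the first shifting theorem, multiplying by e^(-4t) replaces s with s + 4.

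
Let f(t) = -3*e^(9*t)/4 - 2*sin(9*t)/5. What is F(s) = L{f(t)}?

Apply the Laplace transform termwise.
(-3/4)·[L{e^(9t)} = 1/(s - 9)]; (-2/5)·[L{sin(9t)} = 9/(s^2 + 81)].

F(s) = -18/(5*(s^2 + 81)) - 3/(4*(s - 9))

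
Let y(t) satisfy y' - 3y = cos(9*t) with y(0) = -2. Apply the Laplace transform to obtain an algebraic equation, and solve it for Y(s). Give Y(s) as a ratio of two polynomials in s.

Laplace-transform each side.
The derivative rules (L{y'} = sY - y(0) = sY - (-2)) turn the left side into (s - 3)Y - (-2).
The right side is L{cos(9*t)} = s/(s^2 + 81).
So (s - 3)Y = s/(s^2 + 81) + (-2).
Isolate Y and clear denominators.

Y(s) = (-2*s^2 + s - 162)/(s^3 - 3*s^2 + 81*s - 243)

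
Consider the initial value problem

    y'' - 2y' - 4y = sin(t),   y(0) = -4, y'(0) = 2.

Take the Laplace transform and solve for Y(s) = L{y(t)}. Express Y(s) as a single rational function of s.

Transform both sides with L{·}.
The derivative rules (L{y''} = s^2 Y - s·y(0) - y'(0) and L{y'} = sY - y(0), with y(0) = -4, y'(0) = 2) turn the left side into (s^2 - 2*s - 4)Y - (-4*s + 10).
The right side is L{sin(t)} = 1/(s^2 + 1).
So (s^2 - 2*s - 4)Y = 1/(s^2 + 1) + (-4*s + 10).
Divide through and combine into a single rational function.

Y(s) = (-4*s^3 + 10*s^2 - 4*s + 11)/(s^4 - 2*s^3 - 3*s^2 - 2*s - 4)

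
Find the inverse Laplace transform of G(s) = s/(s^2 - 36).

cosh(6*t)

Since L{cosh(6t)} = s/(s^2 - 36), the inverse is cosh(6*t).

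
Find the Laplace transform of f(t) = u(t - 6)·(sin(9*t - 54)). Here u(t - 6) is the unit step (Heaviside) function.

By the second shifting theorem, L{u(t - c)·g(t - c)} = e^(-cs)·G(s) with c = 6 and G(s) = L{g(t)}.
L{sin(9t)} = 9/(s^2 + 81).

9*exp(-6*s)/(s^2 + 81)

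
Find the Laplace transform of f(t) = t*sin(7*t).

L{sin(7t)} = 7/(s^2 + 49).
Then apply L{t·g(t)} = -d/ds[G(s)] with G(s) = 7/(s^2 + 49):
differentiating 1 time and applying the sign gives 14*s/(s^2 + 49)^2.

14*s/(s^2 + 49)^2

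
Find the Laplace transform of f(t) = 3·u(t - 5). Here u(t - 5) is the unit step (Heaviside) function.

3*exp(-5*s)/s

By the second shifting theorem, L{u(t - c)·g(t - c)} = e^(-cs)·G(s) with c = 5 and G(s) = L{g(t)}.
L{3} = 3/s.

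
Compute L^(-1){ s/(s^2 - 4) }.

cosh(2*t)

Since L{cosh(2t)} = s/(s^2 - 4), the inverse is cosh(2*t).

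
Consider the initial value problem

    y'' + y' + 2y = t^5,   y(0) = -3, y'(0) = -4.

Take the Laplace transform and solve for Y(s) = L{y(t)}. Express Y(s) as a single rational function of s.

Y(s) = (-3*s^7 - 7*s^6 + 120)/(s^8 + s^7 + 2*s^6)

Laplace-transform each side.
Using L{y''} = s^2 Y - s·y(0) - y'(0) and L{y'} = sY - y(0), with y(0) = -3, y'(0) = -4, the left side becomes (s^2 + s + 2)Y - (-3*s - 7).
The right side is L{t^5} = 120/s^6.
So (s^2 + s + 2)Y = 120/s^6 + (-3*s - 7).
Divide through and combine into a single rational function.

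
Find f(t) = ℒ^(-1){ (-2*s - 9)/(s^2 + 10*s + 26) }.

Complete the square in the denominator: s^2 + 10*s + 26 = (s + 5)^2 + 1^2.
Split the numerator to match: -2*s - 9 = -2·(s + 5) + 1·1.
Invert each term: -2·(s + 5)/((s + 5)^2 + 1) ↔ -2e^(-5t)cos(t); 1·1/((s + 5)^2 + 1) ↔ e^(-5t)sin(t).

f(t) = exp(-5*t)*sin(t) - 2*exp(-5*t)*cos(t)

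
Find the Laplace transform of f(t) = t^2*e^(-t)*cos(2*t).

L{cos(2t)} = s/(s^2 + 4).
Multiplying by e^(-t) shifts s → s + 1, so L{e^(-t)*cos(2*t)} = (s + 1)/((s + 1)^2 + 4).
Then apply L{t^2·g(t)} = (-1)^2 d^2/ds^2[H(s)] with H(s) = (s + 1)/((s + 1)^2 + 4):
differentiating 2 times and applying the sign gives 2*(s + 1)*(s^2 + 2*s - 11)/(s^2 + 2*s + 5)^3.

2*(s + 1)*(s^2 + 2*s - 11)/(s^2 + 2*s + 5)^3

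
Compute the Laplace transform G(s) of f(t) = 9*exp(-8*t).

G(s) = 9/(s + 8)

L{9} = 9/s.
By the first shifting theorem, multiplying by e^(-8t) replaces s with s + 8.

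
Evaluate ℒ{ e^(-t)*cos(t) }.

(s + 1)/((s + 1)^2 + 1)

L{cos(t)} = s/(s^2 + 1).
By the first shifting theorem, multiplying by e^(-t) replaces s with s + 1.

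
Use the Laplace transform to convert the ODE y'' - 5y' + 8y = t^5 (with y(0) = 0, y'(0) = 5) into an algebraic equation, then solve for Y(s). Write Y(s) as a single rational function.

Y(s) = (5*s^6 + 120)/(s^8 - 5*s^7 + 8*s^6)

Laplace-transform each side.
With L{y''} = s^2 Y - s·y(0) - y'(0) and L{y'} = sY - y(0), with y(0) = 0, y'(0) = 5: the LHS transforms to (s^2 - 5*s + 8)Y - (5).
The right side is L{t^5} = 120/s^6.
So (s^2 - 5*s + 8)Y = 120/s^6 + (5).
Solve for Y(s) and write it as one ratio of polynomials.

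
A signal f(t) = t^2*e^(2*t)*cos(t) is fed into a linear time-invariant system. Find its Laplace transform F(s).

L{cos(t)} = s/(s^2 + 1).
Multiplying by e^(2t) shifts s → s - 2, so L{e^(2*t)*cos(t)} = (s - 2)/((s - 2)^2 + 1).
Then apply L{t^2·g(t)} = (-1)^2 d^2/ds^2[G(s)] with G(s) = (s - 2)/((s - 2)^2 + 1):
differentiating 2 times and applying the sign gives 2*(s - 2)*(s^2 - 4*s + 1)/(s^2 - 4*s + 5)^3.

F(s) = 2*(s - 2)*(s^2 - 4*s + 1)/(s^2 - 4*s + 5)^3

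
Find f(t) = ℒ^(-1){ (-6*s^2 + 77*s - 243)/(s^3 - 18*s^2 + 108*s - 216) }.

f(t) = 3*t^2*exp(6*t)/2 + 5*t*exp(6*t) - 6*exp(6*t)

Factor the denominator: s^3 - 18*s^2 + 108*s - 216 = (s - 6)^3.
Partial fraction decomposition gives [-6/(s - 6)] + [5/(s - 6)^2] + [3/(s - 6)^3].
Invert each term: -6/(s - 6) ↔ -6e^(6t); 5/(s - 6)^2 ↔ 5t·e^(6t); 3/(s - 6)^3 ↔ (3/2)t^2·e^(6t).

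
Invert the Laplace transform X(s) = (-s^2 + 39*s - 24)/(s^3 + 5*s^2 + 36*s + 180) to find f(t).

Factor the denominator: s^3 + 5*s^2 + 36*s + 180 = (s + 5)*(s^2 + 36).
Partial fraction decomposition gives [-4/(s + 5)] + [3*s/(s^2 + 36)] + [24/(s^2 + 36)].
Invert each term: -4/(s + 5) ↔ -4e^(-5t); 3·s/(s^2 + 36) ↔ 3cos(6t); 4·6/(s^2 + 36) ↔ 4sin(6t).

f(t) = 4*sin(6*t) + 3*cos(6*t) - 4*exp(-5*t)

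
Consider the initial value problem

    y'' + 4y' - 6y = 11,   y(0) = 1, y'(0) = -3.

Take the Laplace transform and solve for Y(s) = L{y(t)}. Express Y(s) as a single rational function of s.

Take the Laplace transform of both sides.
Using L{y''} = s^2 Y - s·y(0) - y'(0) and L{y'} = sY - y(0), with y(0) = 1, y'(0) = -3, the left side becomes (s^2 + 4*s - 6)Y - (s + 1).
The right side is L{11} = 11/s.
So (s^2 + 4*s - 6)Y = 11/s + (s + 1).
Divide through and combine into a single rational function.

Y(s) = (s^2 + s + 11)/(s^3 + 4*s^2 - 6*s)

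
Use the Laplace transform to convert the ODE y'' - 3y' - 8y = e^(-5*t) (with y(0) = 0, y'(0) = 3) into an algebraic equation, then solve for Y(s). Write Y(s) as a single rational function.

Y(s) = (3*s + 16)/(s^3 + 2*s^2 - 23*s - 40)

Take the Laplace transform of both sides.
Using L{y''} = s^2 Y - s·y(0) - y'(0) and L{y'} = sY - y(0), with y(0) = 0, y'(0) = 3, the left side becomes (s^2 - 3*s - 8)Y - (3).
The right side is L{e^(-5*t)} = 1/(s + 5).
So (s^2 - 3*s - 8)Y = 1/(s + 5) + (3).
Isolate Y and clear denominators.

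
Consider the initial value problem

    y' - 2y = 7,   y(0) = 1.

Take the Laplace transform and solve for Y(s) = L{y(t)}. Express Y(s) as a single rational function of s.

Y(s) = (s + 7)/(s^2 - 2*s)

Transform both sides with L{·}.
Using L{y'} = sY - y(0) = sY - 1, the left side becomes (s - 2)Y - (1).
The right side is L{7} = 7/s.
So (s - 2)Y = 7/s + (1).
Divide through and combine into a single rational function.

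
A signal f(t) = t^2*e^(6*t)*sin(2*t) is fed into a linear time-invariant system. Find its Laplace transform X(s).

X(s) = 4*(3*s^2 - 36*s + 104)/(s^2 - 12*s + 40)^3

L{sin(2t)} = 2/(s^2 + 4).
Multiplying by e^(6t) shifts s → s - 6, so L{e^(6*t)*sin(2*t)} = 2/((s - 6)^2 + 4).
Then apply L{t^2·g(t)} = (-1)^2 d^2/ds^2[G(s)] with G(s) = 2/((s - 6)^2 + 4):
differentiating 2 times and applying the sign gives 4*(3*s^2 - 36*s + 104)/(s^2 - 12*s + 40)^3.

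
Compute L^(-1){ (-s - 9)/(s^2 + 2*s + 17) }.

-2*exp(-t)*sin(4*t) - exp(-t)*cos(4*t)

Complete the square in the denominator: s^2 + 2*s + 17 = (s + 1)^2 + 4^2.
Split the numerator to match: -s - 9 = -1·(s + 1) - 2·4.
Invert each term: -1·(s + 1)/((s + 1)^2 + 16) ↔ -e^(-t)cos(4t); -2·4/((s + 1)^2 + 16) ↔ -2e^(-t)sin(4t).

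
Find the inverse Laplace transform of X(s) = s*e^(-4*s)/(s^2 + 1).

Heaviside(t - 4)*(cos(t - 4))

The factor e^(-4s) signals a time shift by c = 4 (second shifting theorem).
L{cos(t)} = s/(s^2 + 1), so L^-1{s/(s^2 + 1)} = cos(t).
Hence the inverse is u(t - 4) times that function evaluated at t - 4.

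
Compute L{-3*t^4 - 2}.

-2/s - 72/s^5

By linearity of the Laplace transform, transform each term separately.
(-3)·[L{t^4} = 4!/s^5 = 24/s^5]; L{-2} = -2/s.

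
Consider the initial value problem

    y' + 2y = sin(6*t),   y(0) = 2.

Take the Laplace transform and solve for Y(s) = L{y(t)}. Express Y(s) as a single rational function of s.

Y(s) = (2*s^2 + 78)/(s^3 + 2*s^2 + 36*s + 72)

Take the Laplace transform of both sides.
With L{y'} = sY - y(0) = sY - 2: the LHS transforms to (s + 2)Y - (2).
The right side is L{sin(6*t)} = 6/(s^2 + 36).
So (s + 2)Y = 6/(s^2 + 36) + (2).
Solve for Y(s) and write it as one ratio of polynomials.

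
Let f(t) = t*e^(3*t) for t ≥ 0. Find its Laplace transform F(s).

F(s) = (s - 3)^(-2)

L{e^(3t)} = 1/(s - 3).
Then apply L{t·g(t)} = -d/ds[G(s)] with G(s) = 1/(s - 3):
differentiating 1 time and applying the sign gives (s - 3)^(-2).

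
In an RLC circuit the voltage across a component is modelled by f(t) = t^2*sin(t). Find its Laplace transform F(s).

F(s) = 2*(3*s^2 - 1)/(s^2 + 1)^3

L{sin(t)} = 1/(s^2 + 1).
Then apply L{t^2·g(t)} = (-1)^2 d^2/ds^2[G(s)] with G(s) = 1/(s^2 + 1):
differentiating 2 times and applying the sign gives 2*(3*s^2 - 1)/(s^2 + 1)^3.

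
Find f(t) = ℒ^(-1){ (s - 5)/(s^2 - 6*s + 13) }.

Complete the square in the denominator: s^2 - 6*s + 13 = (s - 3)^2 + 2^2.
Split the numerator to match: s - 5 = 1·(s - 3) - 1·2.
Invert each term: 1·(s - 3)/((s - 3)^2 + 4) ↔ e^(3t)cos(2t); -1·2/((s - 3)^2 + 4) ↔ -e^(3t)sin(2t).

f(t) = -exp(3*t)*sin(2*t) + exp(3*t)*cos(2*t)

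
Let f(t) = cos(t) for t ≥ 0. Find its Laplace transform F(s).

F(s) = s/(s^2 + 1)

L{cos(t)} = s/(s^2 + 1).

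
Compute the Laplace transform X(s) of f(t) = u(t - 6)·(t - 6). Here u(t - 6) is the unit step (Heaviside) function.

By the second shifting theorem, L{u(t - c)·g(t - c)} = e^(-cs)·G(s) with c = 6 and G(s) = L{g(t)}.
L{t} = 1!/s^2 = 1/s^2.

X(s) = exp(-6*s)/s^2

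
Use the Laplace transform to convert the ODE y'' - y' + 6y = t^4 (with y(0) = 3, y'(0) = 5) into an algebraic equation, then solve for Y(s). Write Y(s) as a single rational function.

Laplace-transform each side.
The derivative rules (L{y''} = s^2 Y - s·y(0) - y'(0) and L{y'} = sY - y(0), with y(0) = 3, y'(0) = 5) turn the left side into (s^2 - s + 6)Y - (3*s + 2).
The right side is L{t^4} = 24/s^5.
So (s^2 - s + 6)Y = 24/s^5 + (3*s + 2).
Divide through and combine into a single rational function.

Y(s) = (3*s^6 + 2*s^5 + 24)/(s^7 - s^6 + 6*s^5)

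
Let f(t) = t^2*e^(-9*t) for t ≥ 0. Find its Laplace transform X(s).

X(s) = 2/(s + 9)^3

L{e^(-9t)} = 1/(s + 9).
Then apply L{t^2·g(t)} = (-1)^2 d^2/ds^2[G(s)] with G(s) = 1/(s + 9):
differentiating 2 times and applying the sign gives 2/(s + 9)^3.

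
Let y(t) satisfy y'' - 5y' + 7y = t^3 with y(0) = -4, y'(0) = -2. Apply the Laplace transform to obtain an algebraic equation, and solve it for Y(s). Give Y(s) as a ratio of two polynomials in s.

Y(s) = (-4*s^5 + 18*s^4 + 6)/(s^6 - 5*s^5 + 7*s^4)

Apply the Laplace transform to the equation.
With L{y''} = s^2 Y - s·y(0) - y'(0) and L{y'} = sY - y(0), with y(0) = -4, y'(0) = -2: the LHS transforms to (s^2 - 5*s + 7)Y - (-4*s + 18).
The right side is L{t^3} = 6/s^4.
So (s^2 - 5*s + 7)Y = 6/s^4 + (-4*s + 18).
Solve for Y(s) and write it as one ratio of polynomials.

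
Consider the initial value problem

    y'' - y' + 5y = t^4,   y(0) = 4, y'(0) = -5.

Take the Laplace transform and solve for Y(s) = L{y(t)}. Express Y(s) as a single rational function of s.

Apply the Laplace transform to the equation.
Using L{y''} = s^2 Y - s·y(0) - y'(0) and L{y'} = sY - y(0), with y(0) = 4, y'(0) = -5, the left side becomes (s^2 - s + 5)Y - (4*s - 9).
The right side is L{t^4} = 24/s^5.
So (s^2 - s + 5)Y = 24/s^5 + (4*s - 9).
Divide through and combine into a single rational function.

Y(s) = (4*s^6 - 9*s^5 + 24)/(s^7 - s^6 + 5*s^5)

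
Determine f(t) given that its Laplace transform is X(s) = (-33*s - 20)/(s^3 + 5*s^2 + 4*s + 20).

Factor the denominator: s^3 + 5*s^2 + 4*s + 20 = (s + 5)*(s^2 + 4).
Partial fraction decomposition gives [5/(s + 5)] + [-5*s/(s^2 + 4)] + [-8/(s^2 + 4)].
Invert each term: 5/(s + 5) ↔ 5e^(-5t); -5·s/(s^2 + 4) ↔ -5cos(2t); -4·2/(s^2 + 4) ↔ -4sin(2t).

f(t) = -4*sin(2*t) - 5*cos(2*t) + 5*exp(-5*t)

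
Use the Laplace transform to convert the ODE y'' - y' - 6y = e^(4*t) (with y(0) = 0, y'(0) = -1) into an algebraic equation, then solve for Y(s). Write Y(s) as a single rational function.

Take the Laplace transform of both sides.
The derivative rules (L{y''} = s^2 Y - s·y(0) - y'(0) and L{y'} = sY - y(0), with y(0) = 0, y'(0) = -1) turn the left side into (s^2 - s - 6)Y - (-1).
The right side is L{e^(4*t)} = 1/(s - 4).
So (s^2 - s - 6)Y = 1/(s - 4) + (-1).
Solve for Y(s) and write it as one ratio of polynomials.

Y(s) = (-s + 5)/(s^3 - 5*s^2 - 2*s + 24)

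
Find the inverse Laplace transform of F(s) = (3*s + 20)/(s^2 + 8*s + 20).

Complete the square in the denominator: s^2 + 8*s + 20 = (s + 4)^2 + 2^2.
Split the numerator to match: 3*s + 20 = 3·(s + 4) + 4·2.
Invert each term: 3·(s + 4)/((s + 4)^2 + 4) ↔ 3e^(-4t)cos(2t); 4·2/((s + 4)^2 + 4) ↔ 4e^(-4t)sin(2t).

4*exp(-4*t)*sin(2*t) + 3*exp(-4*t)*cos(2*t)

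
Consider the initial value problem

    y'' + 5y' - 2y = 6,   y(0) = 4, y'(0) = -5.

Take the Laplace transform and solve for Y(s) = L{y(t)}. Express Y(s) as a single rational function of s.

Laplace-transform each side.
Using L{y''} = s^2 Y - s·y(0) - y'(0) and L{y'} = sY - y(0), with y(0) = 4, y'(0) = -5, the left side becomes (s^2 + 5*s - 2)Y - (4*s + 15).
The right side is L{6} = 6/s.
So (s^2 + 5*s - 2)Y = 6/s + (4*s + 15).
Isolate Y and clear denominators.

Y(s) = (4*s^2 + 15*s + 6)/(s^3 + 5*s^2 - 2*s)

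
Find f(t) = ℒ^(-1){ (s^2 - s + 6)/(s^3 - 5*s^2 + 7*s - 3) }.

Factor the denominator: s^3 - 5*s^2 + 7*s - 3 = (s - 3)*(s - 1)^2.
Partial fraction decomposition gives [-2/(s - 1)] + [-3/(s - 1)^2] + [3/(s - 3)].
Invert each term: -2/(s - 1) ↔ -2e^(t); -3/(s - 1)^2 ↔ -3t·e^(t); 3/(s - 3) ↔ 3e^(3t).

f(t) = -3*t*exp(t) + 3*exp(3*t) - 2*exp(t)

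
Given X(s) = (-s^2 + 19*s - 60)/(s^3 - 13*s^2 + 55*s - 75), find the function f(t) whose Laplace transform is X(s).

f(t) = 5*t*exp(5*t) + 2*exp(5*t) - 3*exp(3*t)

Factor the denominator: s^3 - 13*s^2 + 55*s - 75 = (s - 5)^2*(s - 3).
Partial fraction decomposition gives [2/(s - 5)] + [5/(s - 5)^2] + [-3/(s - 3)].
Invert each term: 2/(s - 5) ↔ 2e^(5t); 5/(s - 5)^2 ↔ 5t·e^(5t); -3/(s - 3) ↔ -3e^(3t).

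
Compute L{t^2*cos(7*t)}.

L{cos(7t)} = s/(s^2 + 49).
Then apply L{t^2·g(t)} = (-1)^2 d^2/ds^2[H(s)] with H(s) = s/(s^2 + 49):
differentiating 2 times and applying the sign gives 2*s*(s^2 - 147)/(s^2 + 49)^3.

2*s*(s^2 - 147)/(s^2 + 49)^3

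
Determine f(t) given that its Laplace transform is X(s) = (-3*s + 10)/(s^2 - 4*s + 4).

f(t) = 4*t*exp(2*t) - 3*exp(2*t)

Factor the denominator: s^2 - 4*s + 4 = (s - 2)^2.
Partial fraction decomposition gives [-3/(s - 2)] + [4/(s - 2)^2].
Invert each term: -3/(s - 2) ↔ -3e^(2t); 4/(s - 2)^2 ↔ 4t·e^(2t).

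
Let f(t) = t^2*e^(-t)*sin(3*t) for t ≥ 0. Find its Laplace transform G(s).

G(s) = 18*(s^2 + 2*s - 2)/(s^2 + 2*s + 10)^3

L{sin(3t)} = 3/(s^2 + 9).
Multiplying by e^(-t) shifts s → s + 1, so L{e^(-t)*sin(3*t)} = 3/((s + 1)^2 + 9).
Then apply L{t^2·g(t)} = (-1)^2 d^2/ds^2[H(s)] with H(s) = 3/((s + 1)^2 + 9):
differentiating 2 times and applying the sign gives 18*(s^2 + 2*s - 2)/(s^2 + 2*s + 10)^3.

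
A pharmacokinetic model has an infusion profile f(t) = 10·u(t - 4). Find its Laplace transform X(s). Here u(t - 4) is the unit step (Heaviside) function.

By the second shifting theorem, L{u(t - c)·g(t - c)} = e^(-cs)·G(s) with c = 4 and G(s) = L{g(t)}.
L{10} = 10/s.

X(s) = 10*exp(-4*s)/s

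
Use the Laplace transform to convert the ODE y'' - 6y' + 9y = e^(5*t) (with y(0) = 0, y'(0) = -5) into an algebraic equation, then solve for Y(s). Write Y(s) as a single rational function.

Y(s) = (-5*s + 26)/(s^3 - 11*s^2 + 39*s - 45)

Laplace-transform each side.
The derivative rules (L{y''} = s^2 Y - s·y(0) - y'(0) and L{y'} = sY - y(0), with y(0) = 0, y'(0) = -5) turn the left side into (s^2 - 6*s + 9)Y - (-5).
The right side is L{e^(5*t)} = 1/(s - 5).
So (s^2 - 6*s + 9)Y = 1/(s - 5) + (-5).
Solve for Y(s) and write it as one ratio of polynomials.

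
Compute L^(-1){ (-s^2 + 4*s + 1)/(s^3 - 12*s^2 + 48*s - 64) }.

t^2*exp(4*t)/2 - 4*t*exp(4*t) - exp(4*t)

Factor the denominator: s^3 - 12*s^2 + 48*s - 64 = (s - 4)^3.
Partial fraction decomposition gives [-1/(s - 4)] + [-4/(s - 4)^2] + [(s - 4)^(-3)].
Invert each term: -1/(s - 4) ↔ -e^(4t); -4/(s - 4)^2 ↔ -4t·e^(4t); 1/(s - 4)^3 ↔ (1/2)t^2·e^(4t).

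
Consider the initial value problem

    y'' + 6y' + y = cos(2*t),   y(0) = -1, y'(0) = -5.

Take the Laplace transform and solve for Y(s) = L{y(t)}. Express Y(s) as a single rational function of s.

Y(s) = (-s^3 - 11*s^2 - 3*s - 44)/(s^4 + 6*s^3 + 5*s^2 + 24*s + 4)

Transform both sides with L{·}.
The derivative rules (L{y''} = s^2 Y - s·y(0) - y'(0) and L{y'} = sY - y(0), with y(0) = -1, y'(0) = -5) turn the left side into (s^2 + 6*s + 1)Y - (-s - 11).
The right side is L{cos(2*t)} = s/(s^2 + 4).
So (s^2 + 6*s + 1)Y = s/(s^2 + 4) + (-s - 11).
Solve for Y(s) and write it as one ratio of polynomials.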